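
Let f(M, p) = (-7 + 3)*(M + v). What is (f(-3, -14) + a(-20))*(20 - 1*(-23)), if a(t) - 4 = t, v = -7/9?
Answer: -344/9 ≈ -38.222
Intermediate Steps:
v = -7/9 (v = -7*⅑ = -7/9 ≈ -0.77778)
a(t) = 4 + t
f(M, p) = 28/9 - 4*M (f(M, p) = (-7 + 3)*(M - 7/9) = -4*(-7/9 + M) = 28/9 - 4*M)
(f(-3, -14) + a(-20))*(20 - 1*(-23)) = ((28/9 - 4*(-3)) + (4 - 20))*(20 - 1*(-23)) = ((28/9 + 12) - 16)*(20 + 23) = (136/9 - 16)*43 = -8/9*43 = -344/9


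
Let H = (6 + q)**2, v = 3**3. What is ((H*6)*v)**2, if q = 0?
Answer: 34012224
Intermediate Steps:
v = 27
H = 36 (H = (6 + 0)**2 = 6**2 = 36)
((H*6)*v)**2 = ((36*6)*27)**2 = (216*27)**2 = 5832**2 = 34012224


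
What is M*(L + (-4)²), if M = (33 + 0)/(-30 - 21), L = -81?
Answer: 715/17 ≈ 42.059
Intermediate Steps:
M = -11/17 (M = 33/(-51) = 33*(-1/51) = -11/17 ≈ -0.64706)
M*(L + (-4)²) = -11*(-81 + (-4)²)/17 = -11*(-81 + 16)/17 = -11/17*(-65) = 715/17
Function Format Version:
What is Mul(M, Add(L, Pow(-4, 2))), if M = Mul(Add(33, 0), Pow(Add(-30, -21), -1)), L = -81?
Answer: Rational(715, 17) ≈ 42.059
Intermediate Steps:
M = Rational(-11, 17) (M = Mul(33, Pow(-51, -1)) = Mul(33, Rational(-1, 51)) = Rational(-11, 17) ≈ -0.64706)
Mul(M, Add(L, Pow(-4, 2))) = Mul(Rational(-11, 17), Add(-81, Pow(-4, 2))) = Mul(Rational(-11, 17), Add(-81, 16)) = Mul(Rational(-11, 17), -65) = Rational(715, 17)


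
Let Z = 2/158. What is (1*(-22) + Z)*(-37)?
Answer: 64269/79 ≈ 813.53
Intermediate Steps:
Z = 1/79 (Z = 2*(1/158) = 1/79 ≈ 0.012658)
(1*(-22) + Z)*(-37) = (1*(-22) + 1/79)*(-37) = (-22 + 1/79)*(-37) = -1737/79*(-37) = 64269/79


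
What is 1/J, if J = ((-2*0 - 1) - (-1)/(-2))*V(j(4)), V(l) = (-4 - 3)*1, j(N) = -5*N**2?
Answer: 2/21 ≈ 0.095238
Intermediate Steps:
V(l) = -7 (V(l) = -7*1 = -7)
J = 21/2 (J = ((-2*0 - 1) - (-1)/(-2))*(-7) = ((0 - 1) - (-1)*(-1)/2)*(-7) = (-1 - 1*1/2)*(-7) = (-1 - 1/2)*(-7) = -3/2*(-7) = 21/2 ≈ 10.500)
1/J = 1/(21/2) = 2/21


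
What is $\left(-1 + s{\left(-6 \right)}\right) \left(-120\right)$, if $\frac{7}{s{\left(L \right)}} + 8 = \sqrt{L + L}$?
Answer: $\frac{3960}{19} + \frac{420 i \sqrt{3}}{19} \approx 208.42 + 38.287 i$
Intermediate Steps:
$s{\left(L \right)} = \frac{7}{-8 + \sqrt{2} \sqrt{L}}$ ($s{\left(L \right)} = \frac{7}{-8 + \sqrt{L + L}} = \frac{7}{-8 + \sqrt{2 L}} = \frac{7}{-8 + \sqrt{2} \sqrt{L}}$)
$\left(-1 + s{\left(-6 \right)}\right) \left(-120\right) = \left(-1 + \frac{7}{-8 + \sqrt{2} \sqrt{-6}}\right) \left(-120\right) = \left(-1 + \frac{7}{-8 + \sqrt{2} i \sqrt{6}}\right) \left(-120\right) = \left(-1 + \frac{7}{-8 + 2 i \sqrt{3}}\right) \left(-120\right) = 120 - \frac{840}{-8 + 2 i \sqrt{3}}$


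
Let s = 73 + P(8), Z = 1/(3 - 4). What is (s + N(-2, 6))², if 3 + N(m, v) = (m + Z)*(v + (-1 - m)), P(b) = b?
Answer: 3249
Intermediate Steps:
Z = -1 (Z = 1/(-1) = -1)
s = 81 (s = 73 + 8 = 81)
N(m, v) = -3 + (-1 + m)*(-1 + v - m) (N(m, v) = -3 + (m - 1)*(v + (-1 - m)) = -3 + (-1 + m)*(-1 + v - m))
(s + N(-2, 6))² = (81 + (-2 - 1*6 - 1*(-2)² - 2*6))² = (81 + (-2 - 6 - 1*4 - 12))² = (81 + (-2 - 6 - 4 - 12))² = (81 - 24)² = 57² = 3249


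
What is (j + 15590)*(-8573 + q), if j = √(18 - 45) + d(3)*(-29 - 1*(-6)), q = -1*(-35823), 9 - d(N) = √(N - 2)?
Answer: 419813500 + 81750*I*√3 ≈ 4.1981e+8 + 1.416e+5*I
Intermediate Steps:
d(N) = 9 - √(-2 + N) (d(N) = 9 - √(N - 2) = 9 - √(-2 + N))
q = 35823
j = -184 + 3*I*√3 (j = √(18 - 45) + (9 - √(-2 + 3))*(-29 - 1*(-6)) = √(-27) + (9 - √1)*(-29 + 6) = 3*I*√3 + (9 - 1*1)*(-23) = 3*I*√3 + (9 - 1)*(-23) = 3*I*√3 + 8*(-23) = 3*I*√3 - 184 = -184 + 3*I*√3 ≈ -184.0 + 5.1962*I)
(j + 15590)*(-8573 + q) = ((-184 + 3*I*√3) + 15590)*(-8573 + 35823) = (15406 + 3*I*√3)*27250 = 419813500 + 81750*I*√3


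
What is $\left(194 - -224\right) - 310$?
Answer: $108$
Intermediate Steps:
$\left(194 - -224\right) - 310 = \left(194 + 224\right) - 310 = 418 - 310 = 108$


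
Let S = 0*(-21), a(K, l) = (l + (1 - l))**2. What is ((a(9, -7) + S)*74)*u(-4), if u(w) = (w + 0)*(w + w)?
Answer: 2368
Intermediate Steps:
a(K, l) = 1 (a(K, l) = 1**2 = 1)
S = 0
u(w) = 2*w**2 (u(w) = w*(2*w) = 2*w**2)
((a(9, -7) + S)*74)*u(-4) = ((1 + 0)*74)*(2*(-4)**2) = (1*74)*(2*16) = 74*32 = 2368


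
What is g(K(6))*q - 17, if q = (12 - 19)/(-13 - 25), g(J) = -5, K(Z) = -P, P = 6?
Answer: -681/38 ≈ -17.921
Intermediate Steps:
K(Z) = -6 (K(Z) = -1*6 = -6)
q = 7/38 (q = -7/(-38) = -7*(-1/38) = 7/38 ≈ 0.18421)
g(K(6))*q - 17 = -5*7/38 - 17 = -35/38 - 17 = -681/38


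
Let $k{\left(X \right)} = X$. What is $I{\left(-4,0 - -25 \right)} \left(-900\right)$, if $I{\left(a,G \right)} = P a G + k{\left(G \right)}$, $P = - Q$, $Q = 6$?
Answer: $-562500$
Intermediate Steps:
$P = -6$ ($P = \left(-1\right) 6 = -6$)
$I{\left(a,G \right)} = G - 6 G a$ ($I{\left(a,G \right)} = - 6 a G + G = - 6 G a + G = G - 6 G a$)
$I{\left(-4,0 - -25 \right)} \left(-900\right) = \left(0 - -25\right) \left(1 - -24\right) \left(-900\right) = \left(0 + 25\right) \left(1 + 24\right) \left(-900\right) = 25 \cdot 25 \left(-900\right) = 625 \left(-900\right) = -562500$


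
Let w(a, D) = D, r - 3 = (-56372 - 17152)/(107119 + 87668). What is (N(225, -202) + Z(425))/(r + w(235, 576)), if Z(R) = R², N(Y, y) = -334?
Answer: 11706114339/37569383 ≈ 311.59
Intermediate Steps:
r = 170279/64929 (r = 3 + (-56372 - 17152)/(107119 + 87668) = 3 - 73524/194787 = 3 - 73524*1/194787 = 3 - 24508/64929 = 170279/64929 ≈ 2.6225)
(N(225, -202) + Z(425))/(r + w(235, 576)) = (-334 + 425²)/(170279/64929 + 576) = (-334 + 180625)/(37569383/64929) = 180291*(64929/37569383) = 11706114339/37569383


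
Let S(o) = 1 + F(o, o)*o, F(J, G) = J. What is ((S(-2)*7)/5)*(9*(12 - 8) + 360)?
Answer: 2772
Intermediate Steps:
S(o) = 1 + o² (S(o) = 1 + o*o = 1 + o²)
((S(-2)*7)/5)*(9*(12 - 8) + 360) = (((1 + (-2)²)*7)/5)*(9*(12 - 8) + 360) = (((1 + 4)*7)*(⅕))*(9*4 + 360) = ((5*7)*(⅕))*(36 + 360) = (35*(⅕))*396 = 7*396 = 2772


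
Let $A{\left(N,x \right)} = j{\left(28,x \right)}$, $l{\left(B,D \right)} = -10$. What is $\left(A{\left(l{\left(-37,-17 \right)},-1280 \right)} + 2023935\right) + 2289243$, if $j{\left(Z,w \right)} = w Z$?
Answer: $4277338$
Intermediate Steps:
$j{\left(Z,w \right)} = Z w$
$A{\left(N,x \right)} = 28 x$
$\left(A{\left(l{\left(-37,-17 \right)},-1280 \right)} + 2023935\right) + 2289243 = \left(28 \left(-1280\right) + 2023935\right) + 2289243 = \left(-35840 + 2023935\right) + 2289243 = 1988095 + 2289243 = 4277338$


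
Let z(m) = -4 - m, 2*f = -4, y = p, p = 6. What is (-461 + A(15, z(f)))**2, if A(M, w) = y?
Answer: 207025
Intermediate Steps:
y = 6
f = -2 (f = (1/2)*(-4) = -2)
A(M, w) = 6
(-461 + A(15, z(f)))**2 = (-461 + 6)**2 = (-455)**2 = 207025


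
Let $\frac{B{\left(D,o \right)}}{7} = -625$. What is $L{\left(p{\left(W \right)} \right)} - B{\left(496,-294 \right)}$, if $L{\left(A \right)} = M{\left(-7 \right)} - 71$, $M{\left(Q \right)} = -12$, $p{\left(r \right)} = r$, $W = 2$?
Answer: $4292$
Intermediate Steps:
$B{\left(D,o \right)} = -4375$ ($B{\left(D,o \right)} = 7 \left(-625\right) = -4375$)
$L{\left(A \right)} = -83$ ($L{\left(A \right)} = -12 - 71 = -83$)
$L{\left(p{\left(W \right)} \right)} - B{\left(496,-294 \right)} = -83 - -4375 = -83 + 4375 = 4292$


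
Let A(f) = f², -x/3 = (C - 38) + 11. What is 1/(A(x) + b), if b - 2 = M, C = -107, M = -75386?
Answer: 1/86220 ≈ 1.1598e-5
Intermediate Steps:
b = -75384 (b = 2 - 75386 = -75384)
x = 402 (x = -3*((-107 - 38) + 11) = -3*(-145 + 11) = -3*(-134) = 402)
1/(A(x) + b) = 1/(402² - 75384) = 1/(161604 - 75384) = 1/86220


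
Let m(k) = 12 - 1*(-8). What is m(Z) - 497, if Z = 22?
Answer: -477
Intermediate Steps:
m(k) = 20 (m(k) = 12 + 8 = 20)
m(Z) - 497 = 20 - 497 = -477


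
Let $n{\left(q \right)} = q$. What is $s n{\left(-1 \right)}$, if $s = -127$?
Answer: $127$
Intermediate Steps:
$s n{\left(-1 \right)} = \left(-127\right) \left(-1\right) = 127$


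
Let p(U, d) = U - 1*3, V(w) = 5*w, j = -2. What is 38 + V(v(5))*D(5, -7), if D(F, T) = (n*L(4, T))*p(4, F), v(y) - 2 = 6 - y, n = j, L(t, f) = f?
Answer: 248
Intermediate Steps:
n = -2
v(y) = 8 - y (v(y) = 2 + (6 - y) = 8 - y)
p(U, d) = -3 + U (p(U, d) = U - 3 = -3 + U)
D(F, T) = -2*T (D(F, T) = (-2*T)*(-3 + 4) = -2*T*1 = -2*T)
38 + V(v(5))*D(5, -7) = 38 + (5*(8 - 1*5))*(-2*(-7)) = 38 + (5*(8 - 5))*14 = 38 + (5*3)*14 = 38 + 15*14 = 38 + 210 = 248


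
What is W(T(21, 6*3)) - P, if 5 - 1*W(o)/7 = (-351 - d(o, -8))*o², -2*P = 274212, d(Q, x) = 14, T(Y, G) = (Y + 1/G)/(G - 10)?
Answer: 3210758531/20736 ≈ 1.5484e+5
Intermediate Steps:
T(Y, G) = (Y + 1/G)/(-10 + G)
P = -137106 (P = -½*274212 = -137106)
W(o) = 35 + 2555*o² (W(o) = 35 - 7*(-351 - 1*14)*o² = 35 - 7*(-351 - 14)*o² = 35 - (-2555)*o² = 35 + 2555*o²)
W(T(21, 6*3)) - P = (35 + 2555*((1 + (6*3)*21)/(((6*3))*(-10 + 6*3)))²) - 1*(-137106) = (35 + 2555*((1 + 18*21)/(18*(-10 + 18)))²) + 137106 = (35 + 2555*((1/18)*(1 + 378)/8)²) + 137106 = (35 + 2555*((1/18)*(⅛)*379)²) + 137106 = (35 + 2555*(379/144)²) + 137106 = (35 + 2555*(143641/20736)) + 137106 = (35 + 367002755/20736) + 137106 = 367728515/20736 + 137106 = 3210758531/20736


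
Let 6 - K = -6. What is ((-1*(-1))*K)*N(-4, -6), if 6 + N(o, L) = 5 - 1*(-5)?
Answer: 48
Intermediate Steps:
K = 12 (K = 6 - 1*(-6) = 6 + 6 = 12)
N(o, L) = 4 (N(o, L) = -6 + (5 - 1*(-5)) = -6 + (5 + 5) = -6 + 10 = 4)
((-1*(-1))*K)*N(-4, -6) = (-1*(-1)*12)*4 = (1*12)*4 = 12*4 = 48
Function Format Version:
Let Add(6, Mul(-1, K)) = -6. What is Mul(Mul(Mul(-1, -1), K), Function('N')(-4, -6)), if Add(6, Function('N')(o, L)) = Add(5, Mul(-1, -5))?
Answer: 48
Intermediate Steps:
K = 12 (K = Add(6, Mul(-1, -6)) = Add(6, 6) = 12)
Function('N')(o, L) = 4 (Function('N')(o, L) = Add(-6, Add(5, Mul(-1, -5))) = Add(-6, Add(5, 5)) = Add(-6, 10) = 4)
Mul(Mul(Mul(-1, -1), K), Function('N')(-4, -6)) = Mul(Mul(Mul(-1, -1), 12), 4) = Mul(Mul(1, 12), 4) = Mul(12, 4) = 48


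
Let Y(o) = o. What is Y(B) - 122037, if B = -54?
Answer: -122091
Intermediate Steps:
Y(B) - 122037 = -54 - 122037 = -122091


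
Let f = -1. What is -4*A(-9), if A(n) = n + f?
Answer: 40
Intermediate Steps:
A(n) = -1 + n (A(n) = n - 1 = -1 + n)
-4*A(-9) = -4*(-1 - 9) = -4*(-10) = 40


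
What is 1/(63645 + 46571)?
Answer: 1/110216 ≈ 9.0731e-6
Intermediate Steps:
1/(63645 + 46571) = 1/110216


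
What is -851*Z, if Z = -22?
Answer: 18722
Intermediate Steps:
-851*Z = -851*(-22) = 18722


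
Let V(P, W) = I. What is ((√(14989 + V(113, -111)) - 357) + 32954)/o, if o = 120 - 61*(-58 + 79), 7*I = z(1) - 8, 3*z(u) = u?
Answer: -32597/1161 - √6609666/24381 ≈ -28.182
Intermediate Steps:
z(u) = u/3
I = -23/21 (I = ((⅓)*1 - 8)/7 = (⅓ - 8)/7 = (⅐)*(-23/3) = -23/21 ≈ -1.0952)
V(P, W) = -23/21
o = -1161 (o = 120 - 61*21 = 120 - 1281 = -1161)
((√(14989 + V(113, -111)) - 357) + 32954)/o = ((√(14989 - 23/21) - 357) + 32954)/(-1161) = ((√(314746/21) - 357) + 32954)*(-1/1161) = ((√6609666/21 - 357) + 32954)*(-1/1161) = ((-357 + √6609666/21) + 32954)*(-1/1161) = (32597 + √6609666/21)*(-1/1161) = -32597/1161 - √6609666/24381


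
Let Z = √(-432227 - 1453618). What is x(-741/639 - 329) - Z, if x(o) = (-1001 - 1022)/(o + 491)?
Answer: -430899/34259 - I*√1885845 ≈ -12.578 - 1373.3*I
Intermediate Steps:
Z = I*√1885845 (Z = √(-1885845) = I*√1885845 ≈ 1373.3*I)
x(o) = -2023/(491 + o)
x(-741/639 - 329) - Z = -2023/(491 + (-741/639 - 329)) - I*√1885845 = -2023/(491 + (-741*1/639 - 329)) - I*√1885845 = -2023/(491 + (-247/213 - 329)) - I*√1885845 = -2023/(491 - 70324/213) - I*√1885845 = -2023/34259/213 - I*√1885845 = -2023*213/34259 - I*√1885845 = -430899/34259 - I*√1885845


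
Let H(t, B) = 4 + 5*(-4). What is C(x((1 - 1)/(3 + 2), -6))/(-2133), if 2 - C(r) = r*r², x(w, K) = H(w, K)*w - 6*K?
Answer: 46654/2133 ≈ 21.872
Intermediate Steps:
H(t, B) = -16 (H(t, B) = 4 - 20 = -16)
x(w, K) = -16*w - 6*K
C(r) = 2 - r³ (C(r) = 2 - r*r² = 2 - r³)
C(x((1 - 1)/(3 + 2), -6))/(-2133) = (2 - (-16*(1 - 1)/(3 + 2) - 6*(-6))³)/(-2133) = (2 - (-0/5 + 36)³)*(-1/2133) = (2 - (-16*0 + 36)³)*(-1/2133) = (2 - (0 + 36)³)*(-1/2133) = (2 - 1*36³)*(-1/2133) = (2 - 1*46656)*(-1/2133) = (2 - 46656)*(-1/2133) = -46654*(-1/2133) = 46654/2133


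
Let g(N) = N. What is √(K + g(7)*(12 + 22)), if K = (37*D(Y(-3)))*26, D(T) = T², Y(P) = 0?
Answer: √238 ≈ 15.427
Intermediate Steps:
K = 0 (K = (37*0²)*26 = (37*0)*26 = 0*26 = 0)
√(K + g(7)*(12 + 22)) = √(0 + 7*(12 + 22)) = √(0 + 7*34) = √(0 + 238) = √238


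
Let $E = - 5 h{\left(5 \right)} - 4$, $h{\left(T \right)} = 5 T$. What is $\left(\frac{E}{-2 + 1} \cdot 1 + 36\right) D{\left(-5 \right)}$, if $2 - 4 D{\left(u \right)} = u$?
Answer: $\frac{1155}{4} \approx 288.75$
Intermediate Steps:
$D{\left(u \right)} = \frac{1}{2} - \frac{u}{4}$
$E = -129$ ($E = - 5 \cdot 5 \cdot 5 - 4 = \left(-5\right) 25 - 4 = -125 - 4 = -129$)
$\left(\frac{E}{-2 + 1} \cdot 1 + 36\right) D{\left(-5 \right)} = \left(- \frac{129}{-2 + 1} \cdot 1 + 36\right) \left(\frac{1}{2} - - \frac{5}{4}\right) = \left(- \frac{129}{-1} \cdot 1 + 36\right) \left(\frac{1}{2} + \frac{5}{4}\right) = \left(\left(-129\right) \left(-1\right) 1 + 36\right) \frac{7}{4} = \left(129 \cdot 1 + 36\right) \frac{7}{4} = \left(129 + 36\right) \frac{7}{4} = 165 \cdot \frac{7}{4} = \frac{1155}{4}$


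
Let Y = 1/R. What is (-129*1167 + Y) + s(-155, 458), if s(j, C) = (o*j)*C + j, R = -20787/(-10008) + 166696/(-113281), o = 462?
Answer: -7539382877501638/228826193 ≈ -3.2948e+7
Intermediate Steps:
R = 228826193/377905416 (R = -20787*(-1/10008) + 166696*(-1/113281) = 6929/3336 - 166696/113281 = 228826193/377905416 ≈ 0.60551)
Y = 377905416/228826193 (Y = 1/(228826193/377905416) = 377905416/228826193 ≈ 1.6515)
s(j, C) = j + 462*C*j (s(j, C) = (462*j)*C + j = 462*C*j + j = j + 462*C*j)
(-129*1167 + Y) + s(-155, 458) = (-129*1167 + 377905416/228826193) - 155*(1 + 462*458) = (-150543 + 377905416/228826193) - 155*(1 + 211596) = -34447803667383/228826193 - 155*211597 = -34447803667383/228826193 - 32797535 = -7539382877501638/228826193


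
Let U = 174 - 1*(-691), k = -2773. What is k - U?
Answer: -3638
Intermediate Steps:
U = 865 (U = 174 + 691 = 865)
k - U = -2773 - 1*865 = -2773 - 865 = -3638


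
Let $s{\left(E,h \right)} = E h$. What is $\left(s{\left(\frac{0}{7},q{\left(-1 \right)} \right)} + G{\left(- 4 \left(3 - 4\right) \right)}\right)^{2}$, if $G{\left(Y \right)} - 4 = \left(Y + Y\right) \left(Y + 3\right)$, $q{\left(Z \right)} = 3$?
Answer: $3600$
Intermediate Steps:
$G{\left(Y \right)} = 4 + 2 Y \left(3 + Y\right)$ ($G{\left(Y \right)} = 4 + \left(Y + Y\right) \left(Y + 3\right) = 4 + 2 Y \left(3 + Y\right)$)
$\left(s{\left(\frac{0}{7},q{\left(-1 \right)} \right)} + G{\left(- 4 \left(3 - 4\right) \right)}\right)^{2} = \left(\frac{0}{7} \cdot 3 + \left(4 + 2 \left(- 4 \left(3 - 4\right)\right)^{2} + 6 \left(- 4 \left(3 - 4\right)\right)\right)\right)^{2} = \left(0 \cdot \frac{1}{7} \cdot 3 + \left(4 + 2 \left(\left(-4\right) \left(-1\right)\right)^{2} + 6 \left(\left(-4\right) \left(-1\right)\right)\right)\right)^{2} = \left(0 \cdot 3 + \left(4 + 2 \cdot 4^{2} + 6 \cdot 4\right)\right)^{2} = \left(0 + \left(4 + 2 \cdot 16 + 24\right)\right)^{2} = \left(0 + \left(4 + 32 + 24\right)\right)^{2} = \left(0 + 60\right)^{2} = 60^{2} = 3600$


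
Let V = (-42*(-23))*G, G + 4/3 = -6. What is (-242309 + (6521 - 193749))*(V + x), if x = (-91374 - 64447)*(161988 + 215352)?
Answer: 25255703142327288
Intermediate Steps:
G = -22/3 (G = -4/3 - 6 = -22/3 ≈ -7.3333)
x = -58797496140 (x = -155821*377340 = -58797496140)
V = -7084 (V = -42*(-23)*(-22/3) = 966*(-22/3) = -7084)
(-242309 + (6521 - 193749))*(V + x) = (-242309 + (6521 - 193749))*(-7084 - 58797496140) = (-242309 - 187228)*(-58797503224) = -429537*(-58797503224) = 25255703142327288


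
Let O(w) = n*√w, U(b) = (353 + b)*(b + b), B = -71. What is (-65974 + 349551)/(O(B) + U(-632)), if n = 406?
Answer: 25001282628/31094489423 - 57566131*I*√71/62188978846 ≈ 0.80404 - 0.0077998*I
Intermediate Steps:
U(b) = 2*b*(353 + b) (U(b) = (353 + b)*(2*b) = 2*b*(353 + b))
O(w) = 406*√w
(-65974 + 349551)/(O(B) + U(-632)) = (-65974 + 349551)/(406*√(-71) + 2*(-632)*(353 - 632)) = 283577/(406*(I*√71) + 2*(-632)*(-279)) = 283577/(406*I*√71 + 352656) = 283577/(352656 + 406*I*√71)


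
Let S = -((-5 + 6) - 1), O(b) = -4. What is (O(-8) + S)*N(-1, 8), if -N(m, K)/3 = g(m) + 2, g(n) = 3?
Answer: 60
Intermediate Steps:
S = 0 (S = -(1 - 1) = -1*0 = 0)
N(m, K) = -15 (N(m, K) = -3*(3 + 2) = -3*5 = -15)
(O(-8) + S)*N(-1, 8) = (-4 + 0)*(-15) = -4*(-15) = 60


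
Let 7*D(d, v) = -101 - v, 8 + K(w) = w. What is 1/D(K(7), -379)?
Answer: 7/278 ≈ 0.025180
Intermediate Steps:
K(w) = -8 + w
D(d, v) = -101/7 - v/7 (D(d, v) = (-101 - v)/7 = -101/7 - v/7)
1/D(K(7), -379) = 1/(-101/7 - ⅐*(-379)) = 1/(-101/7 + 379/7) = 1/(278/7) = 7/278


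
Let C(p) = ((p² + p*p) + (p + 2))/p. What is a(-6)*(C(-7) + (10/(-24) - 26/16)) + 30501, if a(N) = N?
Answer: 856603/28 ≈ 30593.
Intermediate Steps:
C(p) = (2 + p + 2*p²)/p (C(p) = ((p² + p²) + (2 + p))/p = (2*p² + (2 + p))/p = (2 + p + 2*p²)/p)
a(-6)*(C(-7) + (10/(-24) - 26/16)) + 30501 = -6*((1 + 2*(-7) + 2/(-7)) + (10/(-24) - 26/16)) + 30501 = -6*((1 - 14 + 2*(-⅐)) + (10*(-1/24) - 26*1/16)) + 30501 = -6*((1 - 14 - 2/7) + (-5/12 - 13/8)) + 30501 = -6*(-93/7 - 49/24) + 30501 = -6*(-2575/168) + 30501 = 2575/28 + 30501 = 856603/28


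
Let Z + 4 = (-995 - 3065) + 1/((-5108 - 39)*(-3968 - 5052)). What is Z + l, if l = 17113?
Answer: 605812091061/46425940 ≈ 13049.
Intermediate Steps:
Z = -188675020159/46425940 (Z = -4 + ((-995 - 3065) + 1/((-5108 - 39)*(-3968 - 5052))) = -4 + (-4060 + 1/(-5147*(-9020))) = -4 + (-4060 + 1/46425940) = -4 - 188489316399/46425940 = -188675020159/46425940 ≈ -4064.0)
Z + l = -188675020159/46425940 + 17113 = 605812091061/46425940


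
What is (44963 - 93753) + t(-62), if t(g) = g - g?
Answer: -48790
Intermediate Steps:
t(g) = 0
(44963 - 93753) + t(-62) = (44963 - 93753) + 0 = -48790 + 0 = -48790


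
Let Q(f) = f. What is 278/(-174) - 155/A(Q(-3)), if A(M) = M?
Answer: 1452/29 ≈ 50.069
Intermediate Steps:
278/(-174) - 155/A(Q(-3)) = 278/(-174) - 155/(-3) = 278*(-1/174) - 155*(-⅓) = -139/87 + 155/3 = 1452/29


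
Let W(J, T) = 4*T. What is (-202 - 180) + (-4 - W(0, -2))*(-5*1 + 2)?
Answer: -394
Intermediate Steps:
(-202 - 180) + (-4 - W(0, -2))*(-5*1 + 2) = (-202 - 180) + (-4 - 4*(-2))*(-5*1 + 2) = -382 + (-4 - 1*(-8))*(-5 + 2) = -382 + (-4 + 8)*(-3) = -382 + 4*(-3) = -382 - 12 = -394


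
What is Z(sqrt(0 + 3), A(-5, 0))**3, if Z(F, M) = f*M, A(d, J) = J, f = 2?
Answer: 0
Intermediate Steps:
Z(F, M) = 2*M
Z(sqrt(0 + 3), A(-5, 0))**3 = (2*0)**3 = 0**3 = 0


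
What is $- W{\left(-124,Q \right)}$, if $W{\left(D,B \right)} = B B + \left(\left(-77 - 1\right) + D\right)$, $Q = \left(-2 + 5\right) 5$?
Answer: $-23$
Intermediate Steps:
$Q = 15$ ($Q = 3 \cdot 5 = 15$)
$W{\left(D,B \right)} = -78 + D + B^{2}$ ($W{\left(D,B \right)} = B^{2} + \left(-78 + D\right) = -78 + D + B^{2}$)
$- W{\left(-124,Q \right)} = - (-78 - 124 + 15^{2}) = - (-78 - 124 + 225) = \left(-1\right) 23 = -23$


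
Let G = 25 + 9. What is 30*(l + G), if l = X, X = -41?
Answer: -210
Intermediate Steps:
G = 34
l = -41
30*(l + G) = 30*(-41 + 34) = 30*(-7) = -210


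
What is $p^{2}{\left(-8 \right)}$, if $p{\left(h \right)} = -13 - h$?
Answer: $25$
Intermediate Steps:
$p^{2}{\left(-8 \right)} = \left(-13 - -8\right)^{2} = \left(-13 + 8\right)^{2} = \left(-5\right)^{2} = 25$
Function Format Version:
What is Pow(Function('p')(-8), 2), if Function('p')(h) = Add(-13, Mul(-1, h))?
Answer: 25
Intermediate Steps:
Pow(Function('p')(-8), 2) = Pow(Add(-13, Mul(-1, -8)), 2) = Pow(Add(-13, 8), 2) = Pow(-5, 2) = 25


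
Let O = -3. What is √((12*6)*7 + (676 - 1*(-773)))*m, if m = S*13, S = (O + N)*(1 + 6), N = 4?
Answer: 273*√217 ≈ 4021.5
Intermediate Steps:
S = 7 (S = (-3 + 4)*(1 + 6) = 1*7 = 7)
m = 91 (m = 7*13 = 91)
√((12*6)*7 + (676 - 1*(-773)))*m = √((12*6)*7 + (676 - 1*(-773)))*91 = √(72*7 + (676 + 773))*91 = √(504 + 1449)*91 = √1953*91 = (3*√217)*91 = 273*√217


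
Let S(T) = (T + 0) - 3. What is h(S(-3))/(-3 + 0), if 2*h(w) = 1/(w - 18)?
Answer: 1/144 ≈ 0.0069444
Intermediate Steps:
S(T) = -3 + T (S(T) = T - 3 = -3 + T)
h(w) = 1/(2*(-18 + w)) (h(w) = 1/(2*(w - 18)) = 1/(2*(-18 + w)))
h(S(-3))/(-3 + 0) = (1/(2*(-18 + (-3 - 3))))/(-3 + 0) = (1/(2*(-18 - 6)))/(-3) = ((½)/(-24))*(-⅓) = ((½)*(-1/24))*(-⅓) = -1/48*(-⅓) = 1/144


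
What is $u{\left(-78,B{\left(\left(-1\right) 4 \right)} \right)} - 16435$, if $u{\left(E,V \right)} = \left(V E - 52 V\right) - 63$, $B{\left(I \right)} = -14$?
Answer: $-14678$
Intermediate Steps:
$u{\left(E,V \right)} = -63 - 52 V + E V$ ($u{\left(E,V \right)} = \left(E V - 52 V\right) - 63 = \left(- 52 V + E V\right) - 63 = -63 - 52 V + E V$)
$u{\left(-78,B{\left(\left(-1\right) 4 \right)} \right)} - 16435 = \left(-63 - -728 - -1092\right) - 16435 = \left(-63 + 728 + 1092\right) - 16435 = 1757 - 16435 = -14678$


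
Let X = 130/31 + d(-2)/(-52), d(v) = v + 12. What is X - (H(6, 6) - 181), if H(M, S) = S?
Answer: 144275/806 ≈ 179.00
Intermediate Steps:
d(v) = 12 + v
X = 3225/806 (X = 130/31 + (12 - 2)/(-52) = 130*(1/31) + 10*(-1/52) = 130/31 - 5/26 = 3225/806 ≈ 4.0012)
X - (H(6, 6) - 181) = 3225/806 - (6 - 181) = 3225/806 - 1*(-175) = 3225/806 + 175 = 144275/806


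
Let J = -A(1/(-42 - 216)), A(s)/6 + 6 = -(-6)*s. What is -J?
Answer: -1554/43 ≈ -36.140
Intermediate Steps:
A(s) = -36 + 36*s (A(s) = -36 + 6*(-(-6)*s) = -36 + 6*(6*s) = -36 + 36*s)
J = 1554/43 (J = -(-36 + 36/(-42 - 216)) = -(-36 + 36/(-258)) = -(-36 + 36*(-1/258)) = -(-36 - 6/43) = -1*(-1554/43) = 1554/43 ≈ 36.140)
-J = -1*1554/43 = -1554/43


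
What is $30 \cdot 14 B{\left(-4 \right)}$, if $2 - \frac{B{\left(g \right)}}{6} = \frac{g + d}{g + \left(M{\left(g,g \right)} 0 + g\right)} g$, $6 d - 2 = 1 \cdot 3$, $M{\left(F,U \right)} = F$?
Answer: $9030$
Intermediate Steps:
$d = \frac{5}{6}$ ($d = \frac{1}{3} + \frac{1 \cdot 3}{6} = \frac{1}{3} + \frac{1}{6} \cdot 3 = \frac{1}{3} + \frac{1}{2} = \frac{5}{6} \approx 0.83333$)
$B{\left(g \right)} = \frac{19}{2} - 3 g$ ($B{\left(g \right)} = 12 - 6 \frac{g + \frac{5}{6}}{g + \left(g 0 + g\right)} g = 12 - 6 \frac{\frac{5}{6} + g}{g + \left(0 + g\right)} g = 12 - 6 \frac{\frac{5}{6} + g}{g + g} g = 12 - 6 \frac{\frac{5}{6} + g}{2 g} g = 12 - 6 \left(\frac{5}{12} + \frac{g}{2}\right) = 12 - \left(\frac{5}{2} + 3 g\right) = \frac{19}{2} - 3 g$)
$30 \cdot 14 B{\left(-4 \right)} = 30 \cdot 14 \left(\frac{19}{2} - -12\right) = 420 \left(\frac{19}{2} + 12\right) = 420 \cdot \frac{43}{2} = 9030$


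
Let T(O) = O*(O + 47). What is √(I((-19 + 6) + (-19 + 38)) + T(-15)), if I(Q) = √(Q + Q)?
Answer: √(-480 + 2*√3) ≈ 21.83*I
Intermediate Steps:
I(Q) = √2*√Q (I(Q) = √(2*Q) = √2*√Q)
T(O) = O*(47 + O)
√(I((-19 + 6) + (-19 + 38)) + T(-15)) = √(√2*√((-19 + 6) + (-19 + 38)) - 15*(47 - 15)) = √(√2*√(-13 + 19) - 15*32) = √(√2*√6 - 480) = √(2*√3 - 480) = √(-480 + 2*√3)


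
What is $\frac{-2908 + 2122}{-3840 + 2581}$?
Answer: $\frac{786}{1259} \approx 0.6243$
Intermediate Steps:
$\frac{-2908 + 2122}{-3840 + 2581} = - \frac{786}{-1259} = \left(-786\right) \left(- \frac{1}{1259}\right) = \frac{786}{1259}$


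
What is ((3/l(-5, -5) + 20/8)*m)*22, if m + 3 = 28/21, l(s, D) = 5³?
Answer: -6941/75 ≈ -92.547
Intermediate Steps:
l(s, D) = 125
m = -5/3 (m = -3 + 28/21 = -3 + 28*(1/21) = -3 + 4/3 = -5/3 ≈ -1.6667)
((3/l(-5, -5) + 20/8)*m)*22 = ((3/125 + 20/8)*(-5/3))*22 = ((3*(1/125) + 20*(⅛))*(-5/3))*22 = ((3/125 + 5/2)*(-5/3))*22 = ((631/250)*(-5/3))*22 = -631/150*22 = -6941/75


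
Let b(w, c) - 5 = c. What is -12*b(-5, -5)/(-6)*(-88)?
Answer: 0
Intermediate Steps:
b(w, c) = 5 + c
-12*b(-5, -5)/(-6)*(-88) = -12*(5 - 5)/(-6)*(-88) = -0*(-1)/6*(-88) = -12*0*(-88) = 0*(-88) = 0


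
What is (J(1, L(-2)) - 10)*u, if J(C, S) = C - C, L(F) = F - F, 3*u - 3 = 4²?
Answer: -190/3 ≈ -63.333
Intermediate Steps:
u = 19/3 (u = 1 + (⅓)*4² = 1 + (⅓)*16 = 1 + 16/3 = 19/3 ≈ 6.3333)
L(F) = 0
J(C, S) = 0
(J(1, L(-2)) - 10)*u = (0 - 10)*(19/3) = -10*19/3 = -190/3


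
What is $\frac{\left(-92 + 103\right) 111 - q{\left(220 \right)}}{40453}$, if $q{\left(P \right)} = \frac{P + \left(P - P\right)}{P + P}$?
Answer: $\frac{2441}{80906} \approx 0.030171$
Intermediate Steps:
$q{\left(P \right)} = \frac{1}{2}$ ($q{\left(P \right)} = \frac{P + 0}{2 P} = P \frac{1}{2 P} = \frac{1}{2}$)
$\frac{\left(-92 + 103\right) 111 - q{\left(220 \right)}}{40453} = \frac{\left(-92 + 103\right) 111 - \frac{1}{2}}{40453} = \left(11 \cdot 111 - \frac{1}{2}\right) \frac{1}{40453} = \left(1221 - \frac{1}{2}\right) \frac{1}{40453} = \frac{2441}{2} \cdot \frac{1}{40453} = \frac{2441}{80906}$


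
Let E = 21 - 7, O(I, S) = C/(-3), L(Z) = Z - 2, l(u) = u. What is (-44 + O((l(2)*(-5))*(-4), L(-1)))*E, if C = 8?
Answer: -1960/3 ≈ -653.33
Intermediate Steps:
L(Z) = -2 + Z
O(I, S) = -8/3 (O(I, S) = 8/(-3) = 8*(-1/3) = -8/3)
E = 14
(-44 + O((l(2)*(-5))*(-4), L(-1)))*E = (-44 - 8/3)*14 = -140/3*14 = -1960/3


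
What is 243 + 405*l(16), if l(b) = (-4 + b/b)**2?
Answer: 3888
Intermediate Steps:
l(b) = 9 (l(b) = (-4 + 1)**2 = (-3)**2 = 9)
243 + 405*l(16) = 243 + 405*9 = 243 + 3645 = 3888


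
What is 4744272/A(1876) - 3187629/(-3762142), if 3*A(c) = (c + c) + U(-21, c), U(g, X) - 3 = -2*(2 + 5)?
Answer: 17852599923987/4691391074 ≈ 3805.4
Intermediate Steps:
U(g, X) = -11 (U(g, X) = 3 - 2*(2 + 5) = 3 - 2*7 = 3 - 14 = -11)
A(c) = -11/3 + 2*c/3 (A(c) = ((c + c) - 11)/3 = (2*c - 11)/3 = (-11 + 2*c)/3 = -11/3 + 2*c/3)
4744272/A(1876) - 3187629/(-3762142) = 4744272/(-11/3 + (2/3)*1876) - 3187629/(-3762142) = 4744272/(-11/3 + 3752/3) - 3187629*(-1/3762142) = 4744272/1247 + 3187629/3762142 = 17852599923987/4691391074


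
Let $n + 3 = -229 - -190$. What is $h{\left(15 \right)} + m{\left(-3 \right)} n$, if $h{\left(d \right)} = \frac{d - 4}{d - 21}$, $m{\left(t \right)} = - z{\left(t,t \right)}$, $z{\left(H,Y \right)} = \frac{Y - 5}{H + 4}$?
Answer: $- \frac{2027}{6} \approx -337.83$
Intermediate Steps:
$z{\left(H,Y \right)} = \frac{-5 + Y}{4 + H}$
$m{\left(t \right)} = - \frac{-5 + t}{4 + t}$
$n = -42$ ($n = -3 - 39 = -42$)
$h{\left(d \right)} = \frac{-4 + d}{-21 + d}$
$h{\left(15 \right)} + m{\left(-3 \right)} n = \frac{-4 + 15}{-21 + 15} + \frac{5 - -3}{4 - 3} \left(-42\right) = \frac{1}{-6} \cdot 11 + \frac{5 + 3}{1} \left(-42\right) = \left(- \frac{1}{6}\right) 11 + 1 \cdot 8 \left(-42\right) = - \frac{11}{6} + 8 \left(-42\right) = - \frac{11}{6} - 336 = - \frac{2027}{6}$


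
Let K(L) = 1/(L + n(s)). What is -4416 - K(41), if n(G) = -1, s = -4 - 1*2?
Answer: -176641/40 ≈ -4416.0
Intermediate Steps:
s = -6 (s = -4 - 2 = -6)
K(L) = 1/(-1 + L) (K(L) = 1/(L - 1) = 1/(-1 + L))
-4416 - K(41) = -4416 - 1/(-1 + 41) = -4416 - 1/40 = -176641/40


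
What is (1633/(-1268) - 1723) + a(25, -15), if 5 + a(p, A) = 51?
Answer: -2128069/1268 ≈ -1678.3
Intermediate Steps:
a(p, A) = 46 (a(p, A) = -5 + 51 = 46)
(1633/(-1268) - 1723) + a(25, -15) = (1633/(-1268) - 1723) + 46 = (1633*(-1/1268) - 1723) + 46 = (-1633/1268 - 1723) + 46 = -2186397/1268 + 46 = -2128069/1268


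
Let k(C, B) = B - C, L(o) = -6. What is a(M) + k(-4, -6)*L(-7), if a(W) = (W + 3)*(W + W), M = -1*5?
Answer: 32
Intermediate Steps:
M = -5
a(W) = 2*W*(3 + W) (a(W) = (3 + W)*(2*W) = 2*W*(3 + W))
a(M) + k(-4, -6)*L(-7) = 2*(-5)*(3 - 5) + (-6 - 1*(-4))*(-6) = 2*(-5)*(-2) + (-6 + 4)*(-6) = 20 - 2*(-6) = 20 + 12 = 32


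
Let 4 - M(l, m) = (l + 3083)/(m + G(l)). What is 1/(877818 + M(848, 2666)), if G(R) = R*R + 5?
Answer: 721775/633589970119 ≈ 1.1392e-6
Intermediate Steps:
G(R) = 5 + R² (G(R) = R² + 5 = 5 + R²)
M(l, m) = 4 - (3083 + l)/(5 + m + l²) (M(l, m) = 4 - (l + 3083)/(m + (5 + l²)) = 4 - (3083 + l)/(5 + m + l²))
1/(877818 + M(848, 2666)) = 1/(877818 + (-3063 - 1*848 + 4*2666 + 4*848²)/(5 + 2666 + 848²)) = 1/(877818 + (-3063 - 848 + 10664 + 4*719104)/(5 + 2666 + 719104)) = 1/(877818 + (-3063 - 848 + 10664 + 2876416)/721775) = 1/(877818 + (1/721775)*2883169) = 1/(877818 + 2883169/721775) = 1/(633589970119/721775) = 721775/633589970119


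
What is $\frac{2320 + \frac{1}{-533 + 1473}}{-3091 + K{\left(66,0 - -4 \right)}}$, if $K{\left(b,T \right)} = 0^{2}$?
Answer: $- \frac{2180801}{2905540} \approx -0.75057$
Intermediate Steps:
$K{\left(b,T \right)} = 0$
$\frac{2320 + \frac{1}{-533 + 1473}}{-3091 + K{\left(66,0 - -4 \right)}} = \frac{2320 + \frac{1}{-533 + 1473}}{-3091 + 0} = \frac{2320 + \frac{1}{940}}{-3091} = \left(2320 + \frac{1}{940}\right) \left(- \frac{1}{3091}\right) = \frac{2180801}{940} \left(- \frac{1}{3091}\right) = - \frac{2180801}{2905540}$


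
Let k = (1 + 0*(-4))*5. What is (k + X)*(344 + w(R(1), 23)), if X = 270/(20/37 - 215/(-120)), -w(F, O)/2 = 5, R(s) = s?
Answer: 83538410/2071 ≈ 40337.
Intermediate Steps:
w(F, O) = -10 (w(F, O) = -2*5 = -10)
X = 239760/2071 (X = 270/(20*(1/37) - 215*(-1/120)) = 270/(20/37 + 43/24) = 270/(2071/888) = 270*(888/2071) = 239760/2071 ≈ 115.77)
k = 5 (k = (1 + 0)*5 = 1*5 = 5)
(k + X)*(344 + w(R(1), 23)) = (5 + 239760/2071)*(344 - 10) = (250115/2071)*334 = 83538410/2071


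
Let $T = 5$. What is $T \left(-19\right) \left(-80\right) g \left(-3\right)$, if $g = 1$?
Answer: $-22800$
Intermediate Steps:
$T \left(-19\right) \left(-80\right) g \left(-3\right) = 5 \left(-19\right) \left(-80\right) 1 \left(-3\right) = \left(-95\right) \left(-80\right) \left(-3\right) = 7600 \left(-3\right) = -22800$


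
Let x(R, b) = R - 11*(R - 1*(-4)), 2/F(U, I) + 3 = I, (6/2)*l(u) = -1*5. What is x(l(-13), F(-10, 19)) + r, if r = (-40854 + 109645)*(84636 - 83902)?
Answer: 151477700/3 ≈ 5.0493e+7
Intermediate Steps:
l(u) = -5/3 (l(u) = (-1*5)/3 = (1/3)*(-5) = -5/3)
F(U, I) = 2/(-3 + I)
x(R, b) = -44 - 10*R (x(R, b) = R - 11*(R + 4) = R - 11*(4 + R) = R + (-44 - 11*R) = -44 - 10*R)
r = 50492594 (r = 68791*734 = 50492594)
x(l(-13), F(-10, 19)) + r = (-44 - 10*(-5/3)) + 50492594 = (-44 + 50/3) + 50492594 = -82/3 + 50492594 = 151477700/3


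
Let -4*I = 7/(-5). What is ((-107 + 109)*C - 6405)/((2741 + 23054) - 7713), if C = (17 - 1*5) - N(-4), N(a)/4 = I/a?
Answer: -63803/180820 ≈ -0.35285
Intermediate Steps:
I = 7/20 (I = -7/(4*(-5)) = -7*(-1)/(4*5) = -¼*(-7/5) = 7/20 ≈ 0.35000)
N(a) = 7/(5*a) (N(a) = 4*(7/(20*a)) = 7/(5*a))
C = 247/20 (C = (17 - 1*5) - 7/(5*(-4)) = (17 - 5) - 7*(-1)/(5*4) = 12 - 1*(-7/20) = 12 + 7/20 = 247/20 ≈ 12.350)
((-107 + 109)*C - 6405)/((2741 + 23054) - 7713) = ((-107 + 109)*(247/20) - 6405)/((2741 + 23054) - 7713) = (2*(247/20) - 6405)/(25795 - 7713) = (247/10 - 6405)/18082 = -63803/10*1/18082 = -63803/180820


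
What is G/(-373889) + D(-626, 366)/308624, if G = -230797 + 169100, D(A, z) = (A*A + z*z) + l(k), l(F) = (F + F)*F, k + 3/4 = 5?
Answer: 1725259858529/923128949888 ≈ 1.8689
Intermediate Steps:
k = 17/4 (k = -¾ + 5 = 17/4 ≈ 4.2500)
l(F) = 2*F² (l(F) = (2*F)*F = 2*F²)
D(A, z) = 289/8 + A² + z² (D(A, z) = (A*A + z*z) + 2*(17/4)² = (A² + z²) + 2*(289/16) = (A² + z²) + 289/8 = 289/8 + A² + z²)
G = -61697
G/(-373889) + D(-626, 366)/308624 = -61697/(-373889) + (289/8 + (-626)² + 366²)/308624 = -61697*(-1/373889) + (289/8 + 391876 + 133956)*(1/308624) = 61697/373889 + (4206945/8)*(1/308624) = 61697/373889 + 4206945/2468992 = 1725259858529/923128949888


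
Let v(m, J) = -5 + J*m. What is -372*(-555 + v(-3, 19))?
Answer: 229524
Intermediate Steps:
-372*(-555 + v(-3, 19)) = -372*(-555 + (-5 + 19*(-3))) = -372*(-555 + (-5 - 57)) = -372*(-555 - 62) = -372*(-617) = 229524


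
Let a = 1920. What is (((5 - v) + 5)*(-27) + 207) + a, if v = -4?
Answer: 1749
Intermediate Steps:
(((5 - v) + 5)*(-27) + 207) + a = (((5 - 1*(-4)) + 5)*(-27) + 207) + 1920 = (((5 + 4) + 5)*(-27) + 207) + 1920 = ((9 + 5)*(-27) + 207) + 1920 = (14*(-27) + 207) + 1920 = (-378 + 207) + 1920 = -171 + 1920 = 1749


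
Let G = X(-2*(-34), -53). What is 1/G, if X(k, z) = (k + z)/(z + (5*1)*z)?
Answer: -106/5 ≈ -21.200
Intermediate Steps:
X(k, z) = (k + z)/(6*z) (X(k, z) = (k + z)/(z + 5*z) = (k + z)/((6*z)) = (k + z)*(1/(6*z)) = (k + z)/(6*z))
G = -5/106 (G = (⅙)*(-2*(-34) - 53)/(-53) = (⅙)*(-1/53)*(68 - 53) = (⅙)*(-1/53)*15 = -5/106 ≈ -0.047170)
1/G = 1/(-5/106) = -106/5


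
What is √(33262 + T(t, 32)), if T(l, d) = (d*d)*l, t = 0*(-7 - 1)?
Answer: √33262 ≈ 182.38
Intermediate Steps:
t = 0 (t = 0*(-8) = 0)
T(l, d) = l*d² (T(l, d) = d²*l = l*d²)
√(33262 + T(t, 32)) = √(33262 + 0*32²) = √(33262 + 0*1024) = √(33262 + 0) = √33262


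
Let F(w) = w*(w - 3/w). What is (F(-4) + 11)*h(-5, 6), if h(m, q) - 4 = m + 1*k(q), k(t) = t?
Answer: 120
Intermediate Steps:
h(m, q) = 4 + m + q (h(m, q) = 4 + (m + 1*q) = 4 + (m + q) = 4 + m + q)
(F(-4) + 11)*h(-5, 6) = ((-3 + (-4)²) + 11)*(4 - 5 + 6) = ((-3 + 16) + 11)*5 = (13 + 11)*5 = 24*5 = 120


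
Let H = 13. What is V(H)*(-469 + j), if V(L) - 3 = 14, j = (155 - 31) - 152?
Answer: -8449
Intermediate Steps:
j = -28 (j = 124 - 152 = -28)
V(L) = 17 (V(L) = 3 + 14 = 17)
V(H)*(-469 + j) = 17*(-469 - 28) = 17*(-497) = -8449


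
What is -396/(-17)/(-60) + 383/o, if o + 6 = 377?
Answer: 20312/31535 ≈ 0.64411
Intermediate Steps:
o = 371 (o = -6 + 377 = 371)
-396/(-17)/(-60) + 383/o = -396/(-17)/(-60) + 383/371 = -396*(-1/17)*(-1/60) + 383*(1/371) = (396/17)*(-1/60) + 383/371 = -33/85 + 383/371 = 20312/31535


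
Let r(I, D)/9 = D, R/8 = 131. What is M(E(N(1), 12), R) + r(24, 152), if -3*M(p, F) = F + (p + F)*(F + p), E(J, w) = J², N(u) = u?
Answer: -1097345/3 ≈ -3.6578e+5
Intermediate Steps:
R = 1048 (R = 8*131 = 1048)
M(p, F) = -F/3 - (F + p)²/3 (M(p, F) = -(F + (p + F)*(F + p))/3 = -(F + (F + p)*(F + p))/3 = -(F + (F + p)²)/3 = -F/3 - (F + p)²/3)
r(I, D) = 9*D
M(E(N(1), 12), R) + r(24, 152) = (-⅓*1048 - (1048 + 1²)²/3) + 9*152 = (-1048/3 - (1048 + 1)²/3) + 1368 = (-1048/3 - ⅓*1049²) + 1368 = (-1048/3 - ⅓*1100401) + 1368 = (-1048/3 - 1100401/3) + 1368 = -1101449/3 + 1368 = -1097345/3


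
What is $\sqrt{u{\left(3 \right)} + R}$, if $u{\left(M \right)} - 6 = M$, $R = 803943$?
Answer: $12 \sqrt{5583} \approx 896.63$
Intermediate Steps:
$u{\left(M \right)} = 6 + M$
$\sqrt{u{\left(3 \right)} + R} = \sqrt{\left(6 + 3\right) + 803943} = \sqrt{9 + 803943} = \sqrt{803952} = 12 \sqrt{5583}$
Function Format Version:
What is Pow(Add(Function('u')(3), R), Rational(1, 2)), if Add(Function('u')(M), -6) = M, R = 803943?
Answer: Mul(12, Pow(5583, Rational(1, 2))) ≈ 896.63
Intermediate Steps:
Function('u')(M) = Add(6, M)
Pow(Add(Function('u')(3), R), Rational(1, 2)) = Pow(Add(Add(6, 3), 803943), Rational(1, 2)) = Pow(Add(9, 803943), Rational(1, 2)) = Pow(803952, Rational(1, 2)) = Mul(12, Pow(5583, Rational(1, 2)))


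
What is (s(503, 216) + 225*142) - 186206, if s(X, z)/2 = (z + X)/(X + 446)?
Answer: -146387506/949 ≈ -1.5425e+5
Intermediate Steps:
s(X, z) = 2*(X + z)/(446 + X) (s(X, z) = 2*((z + X)/(X + 446)) = 2*((X + z)/(446 + X)) = 2*(X + z)/(446 + X))
(s(503, 216) + 225*142) - 186206 = (2*(503 + 216)/(446 + 503) + 225*142) - 186206 = (2*719/949 + 31950) - 186206 = (2*(1/949)*719 + 31950) - 186206 = (1438/949 + 31950) - 186206 = 30321988/949 - 186206 = -146387506/949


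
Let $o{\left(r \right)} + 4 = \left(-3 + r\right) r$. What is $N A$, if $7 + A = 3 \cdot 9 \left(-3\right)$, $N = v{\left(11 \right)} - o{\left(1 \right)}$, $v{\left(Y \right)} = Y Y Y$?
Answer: $-117656$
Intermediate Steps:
$o{\left(r \right)} = -4 + r \left(-3 + r\right)$ ($o{\left(r \right)} = -4 + \left(-3 + r\right) r = -4 + r \left(-3 + r\right)$)
$v{\left(Y \right)} = Y^{3}$ ($v{\left(Y \right)} = Y^{2} Y = Y^{3}$)
$N = 1337$ ($N = 11^{3} - \left(-4 + 1^{2} - 3\right) = 1331 - \left(-4 + 1 - 3\right) = 1331 - -6 = 1331 + 6 = 1337$)
$A = -88$ ($A = -7 + 3 \cdot 9 \left(-3\right) = -7 + 3 \left(-27\right) = -7 - 81 = -88$)
$N A = 1337 \left(-88\right) = -117656$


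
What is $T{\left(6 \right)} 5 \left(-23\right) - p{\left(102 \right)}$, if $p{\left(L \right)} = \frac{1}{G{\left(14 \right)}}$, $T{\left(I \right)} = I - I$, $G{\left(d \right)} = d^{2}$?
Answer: $- \frac{1}{196} \approx -0.005102$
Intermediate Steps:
$T{\left(I \right)} = 0$
$p{\left(L \right)} = \frac{1}{196}$ ($p{\left(L \right)} = \frac{1}{14^{2}} = \frac{1}{196}$)
$T{\left(6 \right)} 5 \left(-23\right) - p{\left(102 \right)} = 0 \cdot 5 \left(-23\right) - \frac{1}{196} = 0 \left(-23\right) - \frac{1}{196} = 0 - \frac{1}{196} = - \frac{1}{196}$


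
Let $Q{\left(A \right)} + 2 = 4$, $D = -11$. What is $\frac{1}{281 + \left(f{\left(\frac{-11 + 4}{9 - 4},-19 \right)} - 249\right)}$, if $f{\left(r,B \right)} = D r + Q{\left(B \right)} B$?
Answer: $\frac{5}{47} \approx 0.10638$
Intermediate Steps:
$Q{\left(A \right)} = 2$ ($Q{\left(A \right)} = -2 + 4 = 2$)
$f{\left(r,B \right)} = - 11 r + 2 B$
$\frac{1}{281 + \left(f{\left(\frac{-11 + 4}{9 - 4},-19 \right)} - 249\right)} = \frac{1}{281 - \left(287 + \frac{11 \left(-11 + 4\right)}{9 - 4}\right)} = \frac{1}{281 - \left(287 + 11 \left(-7\right) \frac{1}{5}\right)} = \frac{1}{281 - \frac{1358}{5}} = \frac{1}{\frac{47}{5}} = \frac{5}{47}$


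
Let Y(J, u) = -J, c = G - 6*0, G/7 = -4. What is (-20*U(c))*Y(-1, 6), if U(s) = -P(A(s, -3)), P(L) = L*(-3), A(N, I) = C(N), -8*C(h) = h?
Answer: -210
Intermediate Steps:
C(h) = -h/8
G = -28 (G = 7*(-4) = -28)
A(N, I) = -N/8
P(L) = -3*L
c = -28 (c = -28 - 6*0 = -28 - 1*0 = -28 + 0 = -28)
U(s) = -3*s/8 (U(s) = -(-3)*(-s/8) = -3*s/8)
(-20*U(c))*Y(-1, 6) = (-(-15)*(-28)/2)*(-1*(-1)) = -20*21/2*1 = -210*1 = -210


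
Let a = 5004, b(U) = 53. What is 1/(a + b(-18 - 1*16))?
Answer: 1/5057 ≈ 0.00019775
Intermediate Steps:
1/(a + b(-18 - 1*16)) = 1/(5004 + 53) = 1/5057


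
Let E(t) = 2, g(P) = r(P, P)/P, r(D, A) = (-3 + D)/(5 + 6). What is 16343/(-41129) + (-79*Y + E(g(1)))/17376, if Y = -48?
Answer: -63966271/357328752 ≈ -0.17901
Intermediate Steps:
r(D, A) = -3/11 + D/11 (r(D, A) = (-3 + D)/11 = (-3 + D)*(1/11) = -3/11 + D/11)
g(P) = (-3/11 + P/11)/P
16343/(-41129) + (-79*Y + E(g(1)))/17376 = 16343/(-41129) + (-79*(-48) + 2)/17376 = 16343*(-1/41129) + (3792 + 2)*(1/17376) = -16343/41129 + 3794*(1/17376) = -16343/41129 + 1897/8688 = -63966271/357328752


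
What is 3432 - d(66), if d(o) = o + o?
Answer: 3300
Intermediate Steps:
d(o) = 2*o
3432 - d(66) = 3432 - 2*66 = 3432 - 1*132 = 3432 - 132 = 3300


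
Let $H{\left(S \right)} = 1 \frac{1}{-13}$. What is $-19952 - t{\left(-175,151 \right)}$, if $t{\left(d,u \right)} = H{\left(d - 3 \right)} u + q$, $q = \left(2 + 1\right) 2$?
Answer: $- \frac{259303}{13} \approx -19946.0$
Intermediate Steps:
$H{\left(S \right)} = - \frac{1}{13}$ ($H{\left(S \right)} = 1 \left(- \frac{1}{13}\right) = - \frac{1}{13}$)
$q = 6$ ($q = 3 \cdot 2 = 6$)
$t{\left(d,u \right)} = 6 - \frac{u}{13}$ ($t{\left(d,u \right)} = - \frac{u}{13} + 6 = 6 - \frac{u}{13}$)
$-19952 - t{\left(-175,151 \right)} = -19952 - \left(6 - \frac{151}{13}\right) = -19952 - - \frac{73}{13} = -19952 + \frac{73}{13} = - \frac{259303}{13}$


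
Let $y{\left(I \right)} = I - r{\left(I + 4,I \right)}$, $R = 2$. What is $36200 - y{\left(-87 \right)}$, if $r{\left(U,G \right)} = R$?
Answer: $36289$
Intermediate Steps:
$r{\left(U,G \right)} = 2$
$y{\left(I \right)} = -2 + I$ ($y{\left(I \right)} = I - 2 = -2 + I$)
$36200 - y{\left(-87 \right)} = 36200 - \left(-2 - 87\right) = 36200 - -89 = 36200 + 89 = 36289$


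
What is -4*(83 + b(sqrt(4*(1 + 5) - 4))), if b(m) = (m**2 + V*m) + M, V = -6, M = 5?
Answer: -432 + 48*sqrt(5) ≈ -324.67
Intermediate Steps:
b(m) = 5 + m**2 - 6*m (b(m) = (m**2 - 6*m) + 5 = 5 + m**2 - 6*m)
-4*(83 + b(sqrt(4*(1 + 5) - 4))) = -4*(83 + (5 + (sqrt(4*(1 + 5) - 4))**2 - 6*sqrt(4*(1 + 5) - 4))) = -4*(83 + (5 + (sqrt(4*6 - 4))**2 - 6*sqrt(4*6 - 4))) = -4*(83 + (5 + (sqrt(24 - 4))**2 - 6*sqrt(24 - 4))) = -4*(83 + (5 + (sqrt(20))**2 - 12*sqrt(5))) = -4*(83 + (5 + (2*sqrt(5))**2 - 12*sqrt(5))) = -4*(83 + (5 + 20 - 12*sqrt(5))) = -4*(83 + (25 - 12*sqrt(5))) = -4*(108 - 12*sqrt(5)) = -432 + 48*sqrt(5)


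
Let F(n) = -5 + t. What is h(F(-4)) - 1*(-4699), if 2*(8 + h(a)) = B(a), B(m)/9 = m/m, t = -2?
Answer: 9391/2 ≈ 4695.5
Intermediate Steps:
F(n) = -7 (F(n) = -5 - 2 = -7)
B(m) = 9 (B(m) = 9*(m/m) = 9*1 = 9)
h(a) = -7/2 (h(a) = -8 + (1/2)*9 = -8 + 9/2 = -7/2)
h(F(-4)) - 1*(-4699) = -7/2 - 1*(-4699) = -7/2 + 4699 = 9391/2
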